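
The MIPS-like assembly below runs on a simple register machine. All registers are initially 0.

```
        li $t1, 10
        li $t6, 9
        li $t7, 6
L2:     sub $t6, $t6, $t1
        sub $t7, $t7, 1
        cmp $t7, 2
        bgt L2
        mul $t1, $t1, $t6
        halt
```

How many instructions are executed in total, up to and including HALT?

21

li $t1, 10 → $t1=10
li $t6, 9 → $t6=9
li $t7, 6 → $t7=6
sub $t6, $t6, $t1 → $t6=9-10=-1
sub $t7, $t7, 1 → $t7=6-1=5
cmp $t7, 2  (cmp 5,2)
bgt L2: taken
sub $t6, $t6, $t1 → $t6=(-1)-10=-11
sub $t7, $t7, 1 → $t7=5-1=4
cmp $t7, 2  (cmp 4,2)
bgt L2: taken
sub $t6, $t6, $t1 → $t6=(-11)-10=-21
sub $t7, $t7, 1 → $t7=4-1=3
cmp $t7, 2  (cmp 3,2)
bgt L2: taken
sub $t6, $t6, $t1 → $t6=(-21)-10=-31
sub $t7, $t7, 1 → $t7=3-1=2
cmp $t7, 2  (cmp 2,2)
bgt L2: not taken
mul $t1, $t1, $t6 → $t1=10*(-31)=-310
halt.
Total executed instructions: 21.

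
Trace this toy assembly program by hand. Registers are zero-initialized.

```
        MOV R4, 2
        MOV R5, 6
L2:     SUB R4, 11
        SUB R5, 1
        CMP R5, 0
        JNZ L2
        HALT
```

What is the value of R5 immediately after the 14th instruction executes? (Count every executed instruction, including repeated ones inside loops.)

R4=2
R5=6
R4=2-11=-9
R5=6-1=5
CMP R5, 0  (cmp 5,0)
JNZ L2: taken
R4=(-9)-11=-20
R5=5-1=4
CMP R5, 0  (cmp 4,0)
JNZ L2: taken
R4=(-20)-11=-31
R5=4-1=3
CMP R5, 0  (cmp 3,0)
JNZ L2: taken
After step 14: R5 = 3.

3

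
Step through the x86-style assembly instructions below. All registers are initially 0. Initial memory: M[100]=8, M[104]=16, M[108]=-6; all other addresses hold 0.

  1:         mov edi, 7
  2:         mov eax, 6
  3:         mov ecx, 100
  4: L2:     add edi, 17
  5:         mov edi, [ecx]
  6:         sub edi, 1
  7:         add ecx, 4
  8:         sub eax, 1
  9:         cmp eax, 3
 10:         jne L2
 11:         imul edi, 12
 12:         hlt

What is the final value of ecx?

112

mov edi, 7 → edi=7
mov eax, 6 → eax=6
mov ecx, 100 → ecx=100
add edi, 17 → edi=7+17=24
mov edi, [ecx] → edi=M[100]=8
sub edi, 1 → edi=8-1=7
add ecx, 4 → ecx=100+4=104
sub eax, 1 → eax=6-1=5
cmp eax, 3  (cmp 5,3)
jne L2: taken
add edi, 17 → edi=7+17=24
mov edi, [ecx] → edi=M[104]=16
sub edi, 1 → edi=16-1=15
add ecx, 4 → ecx=104+4=108
sub eax, 1 → eax=5-1=4
cmp eax, 3  (cmp 4,3)
jne L2: taken
add edi, 17 → edi=15+17=32
mov edi, [ecx] → edi=M[108]=-6
sub edi, 1 → edi=(-6)-1=-7
add ecx, 4 → ecx=108+4=112
sub eax, 1 → eax=4-1=3
cmp eax, 3  (cmp 3,3)
jne L2: not taken
imul edi, 12 → edi=(-7)*12=-84
halt.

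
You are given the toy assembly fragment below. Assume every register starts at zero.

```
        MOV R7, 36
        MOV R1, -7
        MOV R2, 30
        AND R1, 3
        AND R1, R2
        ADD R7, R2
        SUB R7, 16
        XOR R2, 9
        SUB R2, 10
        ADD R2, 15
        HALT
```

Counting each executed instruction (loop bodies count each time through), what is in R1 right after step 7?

after MOV R7, 36: R7=36
after MOV R1, -7: R1=-7
after MOV R2, 30: R2=30
after AND R1, 3: R1=(-7)&3=1
after AND R1, R2: R1=1&30=0
after ADD R7, R2: R7=36+30=66
after SUB R7, 16: R7=66-16=50
After step 7: R1 = 0.

0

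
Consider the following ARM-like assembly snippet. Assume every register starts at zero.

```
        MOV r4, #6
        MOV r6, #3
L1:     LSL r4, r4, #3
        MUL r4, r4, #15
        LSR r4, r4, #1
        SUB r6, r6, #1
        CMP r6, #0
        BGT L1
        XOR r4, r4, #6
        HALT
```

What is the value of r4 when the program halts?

r4=6
r6=3
r4=6<<3=48
r4=48*15=720
r4=720>>1=360
r6=3-1=2
CMP r6, #0  (cmp 2,0)
BGT L1: taken
r4=360<<3=2880
r4=2880*15=43200
r4=43200>>1=21600
r6=2-1=1
CMP r6, #0  (cmp 1,0)
BGT L1: taken
r4=21600<<3=172800
r4=172800*15=2592000
r4=2592000>>1=1296000
r6=1-1=0
CMP r6, #0  (cmp 0,0)
BGT L1: not taken
r4=1296000^6=1296006
halt.

1296006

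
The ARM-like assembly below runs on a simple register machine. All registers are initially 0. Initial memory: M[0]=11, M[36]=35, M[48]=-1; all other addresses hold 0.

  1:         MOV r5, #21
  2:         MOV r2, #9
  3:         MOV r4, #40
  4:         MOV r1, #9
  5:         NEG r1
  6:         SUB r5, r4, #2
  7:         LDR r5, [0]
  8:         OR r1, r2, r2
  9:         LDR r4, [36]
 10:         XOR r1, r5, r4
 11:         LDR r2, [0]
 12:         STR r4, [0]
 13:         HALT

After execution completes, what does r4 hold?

MOV r5, #21 → r5=21
MOV r2, #9 → r2=9
MOV r4, #40 → r4=40
MOV r1, #9 → r1=9
NEG r1 → r1=-(9)=-9
SUB r5, r4, #2 → r5=40-2=38
LDR r5, [0] → r5=M[0]=11
OR r1, r2, r2 → r1=9|9=9
LDR r4, [36] → r4=M[36]=35
XOR r1, r5, r4 → r1=11^35=40
LDR r2, [0] → r2=M[0]=11
STR r4, [0] → M[0]=35
halt.

35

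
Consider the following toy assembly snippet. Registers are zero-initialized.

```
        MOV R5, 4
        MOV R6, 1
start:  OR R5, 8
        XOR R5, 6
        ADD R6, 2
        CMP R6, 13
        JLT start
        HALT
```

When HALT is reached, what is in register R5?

12

R5=4
R6=1
R5=4|8=12
R5=12^6=10
R6=1+2=3
CMP R6, 13  (cmp 3,13)
JLT start: taken
R5=10|8=10
R5=10^6=12
R6=3+2=5
CMP R6, 13  (cmp 5,13)
JLT start: taken
R5=12|8=12
R5=12^6=10
R6=5+2=7
CMP R6, 13  (cmp 7,13)
JLT start: taken
R5=10|8=10
R5=10^6=12
R6=7+2=9
CMP R6, 13  (cmp 9,13)
JLT start: taken
R5=12|8=12
R5=12^6=10
R6=9+2=11
CMP R6, 13  (cmp 11,13)
JLT start: taken
R5=10|8=10
R5=10^6=12
R6=11+2=13
CMP R6, 13  (cmp 13,13)
JLT start: not taken
halt.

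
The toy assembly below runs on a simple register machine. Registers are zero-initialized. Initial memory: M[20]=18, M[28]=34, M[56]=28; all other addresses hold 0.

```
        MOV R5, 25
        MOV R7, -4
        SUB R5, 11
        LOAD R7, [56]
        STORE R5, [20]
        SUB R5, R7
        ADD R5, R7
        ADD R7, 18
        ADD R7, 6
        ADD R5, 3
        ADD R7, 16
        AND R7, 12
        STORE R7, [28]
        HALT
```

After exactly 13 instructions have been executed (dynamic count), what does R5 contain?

after MOV R5, 25: R5=25
after MOV R7, -4: R7=-4
after SUB R5, 11: R5=25-11=14
after LOAD R7, [56]: R7=M[56]=28
STORE R5, [20] → M[20]=14
after SUB R5, R7: R5=14-28=-14
after ADD R5, R7: R5=(-14)+28=14
after ADD R7, 18: R7=28+18=46
after ADD R7, 6: R7=46+6=52
after ADD R5, 3: R5=14+3=17
after ADD R7, 16: R7=52+16=68
after AND R7, 12: R7=68&12=4
STORE R7, [28] → M[28]=4
After step 13: R5 = 17.

17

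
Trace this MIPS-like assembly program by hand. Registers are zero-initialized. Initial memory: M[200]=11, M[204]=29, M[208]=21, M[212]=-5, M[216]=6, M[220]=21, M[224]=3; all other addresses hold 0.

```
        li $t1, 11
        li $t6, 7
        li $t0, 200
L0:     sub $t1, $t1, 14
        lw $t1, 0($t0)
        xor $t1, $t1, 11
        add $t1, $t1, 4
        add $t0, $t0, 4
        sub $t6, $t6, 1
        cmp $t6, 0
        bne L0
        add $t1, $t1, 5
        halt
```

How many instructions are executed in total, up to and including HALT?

61

after li $t1, 11: $t1=11
after li $t6, 7: $t6=7
after li $t0, 200: $t0=200
after sub $t1, $t1, 14: $t1=11-14=-3
after lw $t1, 0($t0): $t1=M[200]=11
after xor $t1, $t1, 11: $t1=11^11=0
after add $t1, $t1, 4: $t1=0+4=4
after add $t0, $t0, 4: $t0=200+4=204
after sub $t6, $t6, 1: $t6=7-1=6
cmp $t6, 0  (cmp 6,0)
bne L0: taken
after sub $t1, $t1, 14: $t1=4-14=-10
after lw $t1, 0($t0): $t1=M[204]=29
after xor $t1, $t1, 11: $t1=29^11=22
after add $t1, $t1, 4: $t1=22+4=26
after add $t0, $t0, 4: $t0=204+4=208
after sub $t6, $t6, 1: $t6=6-1=5
cmp $t6, 0  (cmp 5,0)
bne L0: taken
after sub $t1, $t1, 14: $t1=26-14=12
after lw $t1, 0($t0): $t1=M[208]=21
after xor $t1, $t1, 11: $t1=21^11=30
after add $t1, $t1, 4: $t1=30+4=34
after add $t0, $t0, 4: $t0=208+4=212
after sub $t6, $t6, 1: $t6=5-1=4
cmp $t6, 0  (cmp 4,0)
bne L0: taken
after sub $t1, $t1, 14: $t1=34-14=20
after lw $t1, 0($t0): $t1=M[212]=-5
after xor $t1, $t1, 11: $t1=(-5)^11=-16
after add $t1, $t1, 4: $t1=(-16)+4=-12
after add $t0, $t0, 4: $t0=212+4=216
after sub $t6, $t6, 1: $t6=4-1=3
cmp $t6, 0  (cmp 3,0)
bne L0: taken
after sub $t1, $t1, 14: $t1=(-12)-14=-26
after lw $t1, 0($t0): $t1=M[216]=6
after xor $t1, $t1, 11: $t1=6^11=13
after add $t1, $t1, 4: $t1=13+4=17
after add $t0, $t0, 4: $t0=216+4=220
after sub $t6, $t6, 1: $t6=3-1=2
cmp $t6, 0  (cmp 2,0)
bne L0: taken
after sub $t1, $t1, 14: $t1=17-14=3
after lw $t1, 0($t0): $t1=M[220]=21
after xor $t1, $t1, 11: $t1=21^11=30
after add $t1, $t1, 4: $t1=30+4=34
after add $t0, $t0, 4: $t0=220+4=224
after sub $t6, $t6, 1: $t6=2-1=1
cmp $t6, 0  (cmp 1,0)
bne L0: taken
after sub $t1, $t1, 14: $t1=34-14=20
after lw $t1, 0($t0): $t1=M[224]=3
after xor $t1, $t1, 11: $t1=3^11=8
after add $t1, $t1, 4: $t1=8+4=12
after add $t0, $t0, 4: $t0=224+4=228
after sub $t6, $t6, 1: $t6=1-1=0
cmp $t6, 0  (cmp 0,0)
bne L0: not taken
after add $t1, $t1, 5: $t1=12+5=17
halt.
Total executed instructions: 61.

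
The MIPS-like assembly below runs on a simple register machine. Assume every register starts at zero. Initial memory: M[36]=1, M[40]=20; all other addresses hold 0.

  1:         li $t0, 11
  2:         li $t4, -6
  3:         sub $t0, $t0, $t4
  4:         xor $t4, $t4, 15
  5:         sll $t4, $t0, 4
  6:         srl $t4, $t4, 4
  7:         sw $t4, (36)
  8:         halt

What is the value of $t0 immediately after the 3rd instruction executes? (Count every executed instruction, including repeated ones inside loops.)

$t0=11
$t4=-6
$t0=11-(-6)=17
After step 3: $t0 = 17.

17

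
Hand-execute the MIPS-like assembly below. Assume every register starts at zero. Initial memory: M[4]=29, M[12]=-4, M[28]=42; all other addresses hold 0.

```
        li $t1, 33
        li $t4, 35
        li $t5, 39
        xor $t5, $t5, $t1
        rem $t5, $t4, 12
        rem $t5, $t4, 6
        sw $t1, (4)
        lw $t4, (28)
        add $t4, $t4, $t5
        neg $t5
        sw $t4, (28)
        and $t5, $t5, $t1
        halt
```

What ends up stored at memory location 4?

li $t1, 33 → $t1=33
li $t4, 35 → $t4=35
li $t5, 39 → $t5=39
xor $t5, $t5, $t1 → $t5=39^33=6
rem $t5, $t4, 12 → $t5=35%12=11
rem $t5, $t4, 6 → $t5=35%6=5
sw $t1, (4) → M[4]=33
lw $t4, (28) → $t4=M[28]=42
add $t4, $t4, $t5 → $t4=42+5=47
neg $t5 → $t5=-(5)=-5
sw $t4, (28) → M[28]=47
and $t5, $t5, $t1 → $t5=(-5)&33=33
halt.

33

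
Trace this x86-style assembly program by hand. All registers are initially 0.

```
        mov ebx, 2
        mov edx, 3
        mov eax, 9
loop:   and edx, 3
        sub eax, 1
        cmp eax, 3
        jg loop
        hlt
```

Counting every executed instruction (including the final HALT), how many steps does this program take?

ebx=2
edx=3
eax=9
edx=3&3=3
eax=9-1=8
cmp eax, 3  (cmp 8,3)
jg loop: taken
edx=3&3=3
eax=8-1=7
cmp eax, 3  (cmp 7,3)
jg loop: taken
edx=3&3=3
eax=7-1=6
cmp eax, 3  (cmp 6,3)
jg loop: taken
edx=3&3=3
eax=6-1=5
cmp eax, 3  (cmp 5,3)
jg loop: taken
edx=3&3=3
eax=5-1=4
cmp eax, 3  (cmp 4,3)
jg loop: taken
edx=3&3=3
eax=4-1=3
cmp eax, 3  (cmp 3,3)
jg loop: not taken
halt.
Total executed instructions: 28.

28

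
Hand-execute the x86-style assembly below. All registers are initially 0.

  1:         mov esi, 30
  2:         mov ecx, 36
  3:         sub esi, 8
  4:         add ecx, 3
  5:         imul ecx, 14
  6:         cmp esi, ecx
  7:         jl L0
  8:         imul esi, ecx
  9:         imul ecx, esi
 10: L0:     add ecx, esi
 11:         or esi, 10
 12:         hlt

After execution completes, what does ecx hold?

esi=30
ecx=36
esi=30-8=22
ecx=36+3=39
ecx=39*14=546
cmp esi, ecx  (cmp 22,546)
jl L0: taken
ecx=546+22=568
esi=22|10=30
halt.

568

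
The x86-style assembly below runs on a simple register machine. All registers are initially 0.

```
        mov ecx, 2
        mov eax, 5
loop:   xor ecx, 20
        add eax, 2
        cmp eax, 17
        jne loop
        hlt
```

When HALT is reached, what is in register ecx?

2

after mov ecx, 2: ecx=2
after mov eax, 5: eax=5
after xor ecx, 20: ecx=2^20=22
after add eax, 2: eax=5+2=7
cmp eax, 17  (cmp 7,17)
jne loop: taken
after xor ecx, 20: ecx=22^20=2
after add eax, 2: eax=7+2=9
cmp eax, 17  (cmp 9,17)
jne loop: taken
after xor ecx, 20: ecx=2^20=22
after add eax, 2: eax=9+2=11
cmp eax, 17  (cmp 11,17)
jne loop: taken
after xor ecx, 20: ecx=22^20=2
after add eax, 2: eax=11+2=13
cmp eax, 17  (cmp 13,17)
jne loop: taken
after xor ecx, 20: ecx=2^20=22
after add eax, 2: eax=13+2=15
cmp eax, 17  (cmp 15,17)
jne loop: taken
after xor ecx, 20: ecx=22^20=2
after add eax, 2: eax=15+2=17
cmp eax, 17  (cmp 17,17)
jne loop: not taken
halt.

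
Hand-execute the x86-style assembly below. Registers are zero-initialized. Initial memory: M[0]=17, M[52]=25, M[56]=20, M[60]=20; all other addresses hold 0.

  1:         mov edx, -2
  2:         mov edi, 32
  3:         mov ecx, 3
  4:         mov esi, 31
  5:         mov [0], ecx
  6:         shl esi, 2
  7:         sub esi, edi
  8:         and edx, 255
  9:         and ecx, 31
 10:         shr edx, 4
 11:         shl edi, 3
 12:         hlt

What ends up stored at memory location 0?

3

edx=-2
edi=32
ecx=3
esi=31
mov [0], ecx → M[0]=3
esi=31<<2=124
esi=124-32=92
edx=(-2)&255=254
ecx=3&31=3
edx=254>>4=15
edi=32<<3=256
halt.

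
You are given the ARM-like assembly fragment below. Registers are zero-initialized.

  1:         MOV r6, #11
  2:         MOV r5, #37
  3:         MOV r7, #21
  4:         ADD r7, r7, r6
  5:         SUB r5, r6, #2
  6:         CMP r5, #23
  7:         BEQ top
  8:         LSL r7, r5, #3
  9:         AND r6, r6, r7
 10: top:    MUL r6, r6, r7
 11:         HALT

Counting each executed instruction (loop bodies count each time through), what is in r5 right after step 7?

after MOV r6, #11: r6=11
after MOV r5, #37: r5=37
after MOV r7, #21: r7=21
after ADD r7, r7, r6: r7=21+11=32
after SUB r5, r6, #2: r5=11-2=9
CMP r5, #23  (cmp 9,23)
BEQ top: not taken
After step 7: r5 = 9.

9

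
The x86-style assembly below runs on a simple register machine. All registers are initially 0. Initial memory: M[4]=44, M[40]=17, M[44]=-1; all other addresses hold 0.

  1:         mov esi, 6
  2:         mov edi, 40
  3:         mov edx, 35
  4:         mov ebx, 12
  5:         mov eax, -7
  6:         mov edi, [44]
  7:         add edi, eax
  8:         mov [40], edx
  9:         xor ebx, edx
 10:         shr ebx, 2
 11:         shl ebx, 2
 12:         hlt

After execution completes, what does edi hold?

after mov esi, 6: esi=6
after mov edi, 40: edi=40
after mov edx, 35: edx=35
after mov ebx, 12: ebx=12
after mov eax, -7: eax=-7
after mov edi, [44]: edi=M[44]=-1
after add edi, eax: edi=(-1)+(-7)=-8
mov [40], edx → M[40]=35
after xor ebx, edx: ebx=12^35=47
after shr ebx, 2: ebx=47>>2=11
after shl ebx, 2: ebx=11<<2=44
halt.

-8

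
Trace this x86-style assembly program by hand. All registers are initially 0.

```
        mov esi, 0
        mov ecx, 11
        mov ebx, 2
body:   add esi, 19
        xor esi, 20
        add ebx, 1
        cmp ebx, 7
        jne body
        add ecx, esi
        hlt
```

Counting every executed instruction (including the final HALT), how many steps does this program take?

after mov esi, 0: esi=0
after mov ecx, 11: ecx=11
after mov ebx, 2: ebx=2
after add esi, 19: esi=0+19=19
after xor esi, 20: esi=19^20=7
after add ebx, 1: ebx=2+1=3
cmp ebx, 7  (cmp 3,7)
jne body: taken
after add esi, 19: esi=7+19=26
after xor esi, 20: esi=26^20=14
after add ebx, 1: ebx=3+1=4
cmp ebx, 7  (cmp 4,7)
jne body: taken
after add esi, 19: esi=14+19=33
after xor esi, 20: esi=33^20=53
after add ebx, 1: ebx=4+1=5
cmp ebx, 7  (cmp 5,7)
jne body: taken
after add esi, 19: esi=53+19=72
after xor esi, 20: esi=72^20=92
after add ebx, 1: ebx=5+1=6
cmp ebx, 7  (cmp 6,7)
jne body: taken
after add esi, 19: esi=92+19=111
after xor esi, 20: esi=111^20=123
after add ebx, 1: ebx=6+1=7
cmp ebx, 7  (cmp 7,7)
jne body: not taken
after add ecx, esi: ecx=11+123=134
halt.
Total executed instructions: 30.

30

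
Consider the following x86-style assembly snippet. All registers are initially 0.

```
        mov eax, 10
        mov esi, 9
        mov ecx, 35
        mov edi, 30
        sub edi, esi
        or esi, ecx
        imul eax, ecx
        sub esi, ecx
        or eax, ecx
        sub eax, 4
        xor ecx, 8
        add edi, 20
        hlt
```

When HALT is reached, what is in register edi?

mov eax, 10 → eax=10
mov esi, 9 → esi=9
mov ecx, 35 → ecx=35
mov edi, 30 → edi=30
sub edi, esi → edi=30-9=21
or esi, ecx → esi=9|35=43
imul eax, ecx → eax=10*35=350
sub esi, ecx → esi=43-35=8
or eax, ecx → eax=350|35=383
sub eax, 4 → eax=383-4=379
xor ecx, 8 → ecx=35^8=43
add edi, 20 → edi=21+20=41
halt.

41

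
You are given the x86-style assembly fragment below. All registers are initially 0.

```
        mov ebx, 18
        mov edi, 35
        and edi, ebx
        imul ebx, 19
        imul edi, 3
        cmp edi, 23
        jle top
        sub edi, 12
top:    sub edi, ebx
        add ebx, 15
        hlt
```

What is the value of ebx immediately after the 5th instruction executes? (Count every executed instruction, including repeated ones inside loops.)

342

mov ebx, 18 → ebx=18
mov edi, 35 → edi=35
and edi, ebx → edi=35&18=2
imul ebx, 19 → ebx=18*19=342
imul edi, 3 → edi=2*3=6
After step 5: ebx = 342.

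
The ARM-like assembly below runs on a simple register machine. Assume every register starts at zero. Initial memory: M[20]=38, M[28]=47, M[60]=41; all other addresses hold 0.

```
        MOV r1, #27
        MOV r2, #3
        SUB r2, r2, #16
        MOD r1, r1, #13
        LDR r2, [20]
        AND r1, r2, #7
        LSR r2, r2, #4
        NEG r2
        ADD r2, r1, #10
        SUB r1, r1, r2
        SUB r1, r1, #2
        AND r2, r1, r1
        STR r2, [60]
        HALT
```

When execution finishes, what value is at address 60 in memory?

-12

after MOV r1, #27: r1=27
after MOV r2, #3: r2=3
after SUB r2, r2, #16: r2=3-16=-13
after MOD r1, r1, #13: r1=27%13=1
after LDR r2, [20]: r2=M[20]=38
after AND r1, r2, #7: r1=38&7=6
after LSR r2, r2, #4: r2=38>>4=2
after NEG r2: r2=-(2)=-2
after ADD r2, r1, #10: r2=6+10=16
after SUB r1, r1, r2: r1=6-16=-10
after SUB r1, r1, #2: r1=(-10)-2=-12
after AND r2, r1, r1: r2=(-12)&(-12)=-12
STR r2, [60] → M[60]=-12
halt.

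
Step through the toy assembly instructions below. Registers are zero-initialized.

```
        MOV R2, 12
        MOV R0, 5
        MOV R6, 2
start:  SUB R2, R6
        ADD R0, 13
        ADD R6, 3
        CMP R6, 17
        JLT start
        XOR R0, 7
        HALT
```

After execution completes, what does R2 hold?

-28

R2=12
R0=5
R6=2
R2=12-2=10
R0=5+13=18
R6=2+3=5
CMP R6, 17  (cmp 5,17)
JLT start: taken
R2=10-5=5
R0=18+13=31
R6=5+3=8
CMP R6, 17  (cmp 8,17)
JLT start: taken
R2=5-8=-3
R0=31+13=44
R6=8+3=11
CMP R6, 17  (cmp 11,17)
JLT start: taken
R2=(-3)-11=-14
R0=44+13=57
R6=11+3=14
CMP R6, 17  (cmp 14,17)
JLT start: taken
R2=(-14)-14=-28
R0=57+13=70
R6=14+3=17
CMP R6, 17  (cmp 17,17)
JLT start: not taken
R0=70^7=65
halt.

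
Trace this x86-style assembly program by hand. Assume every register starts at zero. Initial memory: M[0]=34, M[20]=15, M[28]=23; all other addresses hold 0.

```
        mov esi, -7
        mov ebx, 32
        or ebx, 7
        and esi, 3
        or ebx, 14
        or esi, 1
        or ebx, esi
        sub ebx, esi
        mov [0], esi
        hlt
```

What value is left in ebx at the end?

esi=-7
ebx=32
ebx=32|7=39
esi=(-7)&3=1
ebx=39|14=47
esi=1|1=1
ebx=47|1=47
ebx=47-1=46
mov [0], esi → M[0]=1
halt.

46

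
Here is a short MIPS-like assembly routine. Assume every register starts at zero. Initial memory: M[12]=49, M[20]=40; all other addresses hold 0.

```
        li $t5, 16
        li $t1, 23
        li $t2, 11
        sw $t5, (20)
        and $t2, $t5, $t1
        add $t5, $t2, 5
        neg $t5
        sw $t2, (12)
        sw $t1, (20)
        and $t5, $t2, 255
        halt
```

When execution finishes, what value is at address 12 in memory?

li $t5, 16 → $t5=16
li $t1, 23 → $t1=23
li $t2, 11 → $t2=11
sw $t5, (20) → M[20]=16
and $t2, $t5, $t1 → $t2=16&23=16
add $t5, $t2, 5 → $t5=16+5=21
neg $t5 → $t5=-(21)=-21
sw $t2, (12) → M[12]=16
sw $t1, (20) → M[20]=23
and $t5, $t2, 255 → $t5=16&255=16
halt.

16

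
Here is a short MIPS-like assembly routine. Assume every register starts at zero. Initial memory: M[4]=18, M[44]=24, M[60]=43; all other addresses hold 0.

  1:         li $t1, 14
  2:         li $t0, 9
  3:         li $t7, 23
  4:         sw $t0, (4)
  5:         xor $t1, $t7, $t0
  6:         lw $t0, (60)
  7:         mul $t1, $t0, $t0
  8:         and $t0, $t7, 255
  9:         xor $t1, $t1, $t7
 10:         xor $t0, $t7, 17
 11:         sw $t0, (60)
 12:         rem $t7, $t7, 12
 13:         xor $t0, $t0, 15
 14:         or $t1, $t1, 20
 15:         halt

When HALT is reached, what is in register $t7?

11

after li $t1, 14: $t1=14
after li $t0, 9: $t0=9
after li $t7, 23: $t7=23
sw $t0, (4) → M[4]=9
after xor $t1, $t7, $t0: $t1=23^9=30
after lw $t0, (60): $t0=M[60]=43
after mul $t1, $t0, $t0: $t1=43*43=1849
after and $t0, $t7, 255: $t0=23&255=23
after xor $t1, $t1, $t7: $t1=1849^23=1838
after xor $t0, $t7, 17: $t0=23^17=6
sw $t0, (60) → M[60]=6
after rem $t7, $t7, 12: $t7=23%12=11
after xor $t0, $t0, 15: $t0=6^15=9
after or $t1, $t1, 20: $t1=1838|20=1854
halt.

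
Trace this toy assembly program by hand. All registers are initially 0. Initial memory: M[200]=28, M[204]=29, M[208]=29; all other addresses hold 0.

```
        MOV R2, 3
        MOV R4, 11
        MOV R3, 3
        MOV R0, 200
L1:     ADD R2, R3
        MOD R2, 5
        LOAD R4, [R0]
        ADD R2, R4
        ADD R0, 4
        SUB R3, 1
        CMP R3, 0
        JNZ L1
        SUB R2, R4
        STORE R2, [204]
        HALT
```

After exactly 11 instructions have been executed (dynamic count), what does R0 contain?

204

after MOV R2, 3: R2=3
after MOV R4, 11: R4=11
after MOV R3, 3: R3=3
after MOV R0, 200: R0=200
after ADD R2, R3: R2=3+3=6
after MOD R2, 5: R2=6%5=1
after LOAD R4, [R0]: R4=M[200]=28
after ADD R2, R4: R2=1+28=29
after ADD R0, 4: R0=200+4=204
after SUB R3, 1: R3=3-1=2
CMP R3, 0  (cmp 2,0)
After step 11: R0 = 204.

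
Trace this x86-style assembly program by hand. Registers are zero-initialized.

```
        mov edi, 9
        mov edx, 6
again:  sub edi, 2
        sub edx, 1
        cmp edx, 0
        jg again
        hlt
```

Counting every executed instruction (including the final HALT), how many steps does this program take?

edi=9
edx=6
edi=9-2=7
edx=6-1=5
cmp edx, 0  (cmp 5,0)
jg again: taken
edi=7-2=5
edx=5-1=4
cmp edx, 0  (cmp 4,0)
jg again: taken
edi=5-2=3
edx=4-1=3
cmp edx, 0  (cmp 3,0)
jg again: taken
edi=3-2=1
edx=3-1=2
cmp edx, 0  (cmp 2,0)
jg again: taken
edi=1-2=-1
edx=2-1=1
cmp edx, 0  (cmp 1,0)
jg again: taken
edi=(-1)-2=-3
edx=1-1=0
cmp edx, 0  (cmp 0,0)
jg again: not taken
halt.
Total executed instructions: 27.

27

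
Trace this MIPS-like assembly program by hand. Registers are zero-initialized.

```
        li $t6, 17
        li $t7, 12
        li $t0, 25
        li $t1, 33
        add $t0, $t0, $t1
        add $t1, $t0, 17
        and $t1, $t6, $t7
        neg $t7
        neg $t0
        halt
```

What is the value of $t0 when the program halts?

-58

li $t6, 17 → $t6=17
li $t7, 12 → $t7=12
li $t0, 25 → $t0=25
li $t1, 33 → $t1=33
add $t0, $t0, $t1 → $t0=25+33=58
add $t1, $t0, 17 → $t1=58+17=75
and $t1, $t6, $t7 → $t1=17&12=0
neg $t7 → $t7=-(12)=-12
neg $t0 → $t0=-(58)=-58
halt.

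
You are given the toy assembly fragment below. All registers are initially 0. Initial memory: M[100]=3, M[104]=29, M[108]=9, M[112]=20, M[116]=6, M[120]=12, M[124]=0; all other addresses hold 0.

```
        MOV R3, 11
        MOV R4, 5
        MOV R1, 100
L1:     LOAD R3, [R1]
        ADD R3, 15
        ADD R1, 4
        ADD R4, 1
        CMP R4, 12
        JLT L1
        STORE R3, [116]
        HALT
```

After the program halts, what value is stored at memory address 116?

15

after MOV R3, 11: R3=11
after MOV R4, 5: R4=5
after MOV R1, 100: R1=100
after LOAD R3, [R1]: R3=M[100]=3
after ADD R3, 15: R3=3+15=18
after ADD R1, 4: R1=100+4=104
after ADD R4, 1: R4=5+1=6
CMP R4, 12  (cmp 6,12)
JLT L1: taken
after LOAD R3, [R1]: R3=M[104]=29
after ADD R3, 15: R3=29+15=44
after ADD R1, 4: R1=104+4=108
after ADD R4, 1: R4=6+1=7
CMP R4, 12  (cmp 7,12)
JLT L1: taken
after LOAD R3, [R1]: R3=M[108]=9
after ADD R3, 15: R3=9+15=24
after ADD R1, 4: R1=108+4=112
after ADD R4, 1: R4=7+1=8
CMP R4, 12  (cmp 8,12)
JLT L1: taken
after LOAD R3, [R1]: R3=M[112]=20
after ADD R3, 15: R3=20+15=35
after ADD R1, 4: R1=112+4=116
after ADD R4, 1: R4=8+1=9
CMP R4, 12  (cmp 9,12)
JLT L1: taken
after LOAD R3, [R1]: R3=M[116]=6
after ADD R3, 15: R3=6+15=21
after ADD R1, 4: R1=116+4=120
after ADD R4, 1: R4=9+1=10
CMP R4, 12  (cmp 10,12)
JLT L1: taken
after LOAD R3, [R1]: R3=M[120]=12
after ADD R3, 15: R3=12+15=27
after ADD R1, 4: R1=120+4=124
after ADD R4, 1: R4=10+1=11
CMP R4, 12  (cmp 11,12)
JLT L1: taken
after LOAD R3, [R1]: R3=M[124]=0
after ADD R3, 15: R3=0+15=15
after ADD R1, 4: R1=124+4=128
after ADD R4, 1: R4=11+1=12
CMP R4, 12  (cmp 12,12)
JLT L1: not taken
STORE R3, [116] → M[116]=15
halt.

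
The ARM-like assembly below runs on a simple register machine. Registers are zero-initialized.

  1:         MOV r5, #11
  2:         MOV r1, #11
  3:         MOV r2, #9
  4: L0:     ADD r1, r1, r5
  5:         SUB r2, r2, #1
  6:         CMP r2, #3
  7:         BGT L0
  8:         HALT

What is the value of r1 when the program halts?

r5=11
r1=11
r2=9
r1=11+11=22
r2=9-1=8
CMP r2, #3  (cmp 8,3)
BGT L0: taken
r1=22+11=33
r2=8-1=7
CMP r2, #3  (cmp 7,3)
BGT L0: taken
r1=33+11=44
r2=7-1=6
CMP r2, #3  (cmp 6,3)
BGT L0: taken
r1=44+11=55
r2=6-1=5
CMP r2, #3  (cmp 5,3)
BGT L0: taken
r1=55+11=66
r2=5-1=4
CMP r2, #3  (cmp 4,3)
BGT L0: taken
r1=66+11=77
r2=4-1=3
CMP r2, #3  (cmp 3,3)
BGT L0: not taken
halt.

77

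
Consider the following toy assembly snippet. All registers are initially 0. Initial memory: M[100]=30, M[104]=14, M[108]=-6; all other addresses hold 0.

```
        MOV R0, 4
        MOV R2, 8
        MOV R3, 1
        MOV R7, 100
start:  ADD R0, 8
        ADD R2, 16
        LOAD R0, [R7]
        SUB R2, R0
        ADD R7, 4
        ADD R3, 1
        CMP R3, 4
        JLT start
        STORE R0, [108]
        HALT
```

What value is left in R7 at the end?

R0=4
R2=8
R3=1
R7=100
R0=4+8=12
R2=8+16=24
R0=M[100]=30
R2=24-30=-6
R7=100+4=104
R3=1+1=2
CMP R3, 4  (cmp 2,4)
JLT start: taken
R0=30+8=38
R2=(-6)+16=10
R0=M[104]=14
R2=10-14=-4
R7=104+4=108
R3=2+1=3
CMP R3, 4  (cmp 3,4)
JLT start: taken
R0=14+8=22
R2=(-4)+16=12
R0=M[108]=-6
R2=12-(-6)=18
R7=108+4=112
R3=3+1=4
CMP R3, 4  (cmp 4,4)
JLT start: not taken
STORE R0, [108] → M[108]=-6
halt.

112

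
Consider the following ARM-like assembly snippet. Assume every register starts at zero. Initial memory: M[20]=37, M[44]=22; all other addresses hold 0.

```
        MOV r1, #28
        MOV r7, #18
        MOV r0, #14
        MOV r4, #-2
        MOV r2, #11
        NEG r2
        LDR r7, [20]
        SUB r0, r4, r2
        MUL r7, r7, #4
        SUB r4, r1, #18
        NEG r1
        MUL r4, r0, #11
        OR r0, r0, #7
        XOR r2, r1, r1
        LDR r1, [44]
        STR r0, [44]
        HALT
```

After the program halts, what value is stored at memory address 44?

15

r1=28
r7=18
r0=14
r4=-2
r2=11
r2=-(11)=-11
r7=M[20]=37
r0=(-2)-(-11)=9
r7=37*4=148
r4=28-18=10
r1=-(28)=-28
r4=9*11=99
r0=9|7=15
r2=(-28)^(-28)=0
r1=M[44]=22
STR r0, [44] → M[44]=15
halt.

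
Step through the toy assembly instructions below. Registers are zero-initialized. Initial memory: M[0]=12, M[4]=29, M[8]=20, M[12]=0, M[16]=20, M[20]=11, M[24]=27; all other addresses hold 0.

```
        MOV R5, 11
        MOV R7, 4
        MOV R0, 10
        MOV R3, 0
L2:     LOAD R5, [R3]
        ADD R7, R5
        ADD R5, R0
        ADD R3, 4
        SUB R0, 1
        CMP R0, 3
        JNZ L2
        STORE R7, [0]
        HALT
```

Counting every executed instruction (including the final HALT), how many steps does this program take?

55

R5=11
R7=4
R0=10
R3=0
R5=M[0]=12
R7=4+12=16
R5=12+10=22
R3=0+4=4
R0=10-1=9
CMP R0, 3  (cmp 9,3)
JNZ L2: taken
R5=M[4]=29
R7=16+29=45
R5=29+9=38
R3=4+4=8
R0=9-1=8
CMP R0, 3  (cmp 8,3)
JNZ L2: taken
R5=M[8]=20
R7=45+20=65
R5=20+8=28
R3=8+4=12
R0=8-1=7
CMP R0, 3  (cmp 7,3)
JNZ L2: taken
R5=M[12]=0
R7=65+0=65
R5=0+7=7
R3=12+4=16
R0=7-1=6
CMP R0, 3  (cmp 6,3)
JNZ L2: taken
R5=M[16]=20
R7=65+20=85
R5=20+6=26
R3=16+4=20
R0=6-1=5
CMP R0, 3  (cmp 5,3)
JNZ L2: taken
R5=M[20]=11
R7=85+11=96
R5=11+5=16
R3=20+4=24
R0=5-1=4
CMP R0, 3  (cmp 4,3)
JNZ L2: taken
R5=M[24]=27
R7=96+27=123
R5=27+4=31
R3=24+4=28
R0=4-1=3
CMP R0, 3  (cmp 3,3)
JNZ L2: not taken
STORE R7, [0] → M[0]=123
halt.
Total executed instructions: 55.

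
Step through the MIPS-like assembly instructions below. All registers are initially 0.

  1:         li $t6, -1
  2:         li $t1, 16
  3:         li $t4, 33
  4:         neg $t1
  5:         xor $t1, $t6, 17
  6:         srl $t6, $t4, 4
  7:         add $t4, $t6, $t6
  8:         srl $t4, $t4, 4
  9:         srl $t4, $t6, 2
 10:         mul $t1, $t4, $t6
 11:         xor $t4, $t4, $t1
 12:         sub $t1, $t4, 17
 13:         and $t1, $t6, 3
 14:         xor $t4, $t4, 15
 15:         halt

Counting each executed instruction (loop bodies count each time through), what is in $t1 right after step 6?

-18

$t6=-1
$t1=16
$t4=33
$t1=-(16)=-16
$t1=(-1)^17=-18
$t6=33>>4=2
After step 6: $t1 = -18.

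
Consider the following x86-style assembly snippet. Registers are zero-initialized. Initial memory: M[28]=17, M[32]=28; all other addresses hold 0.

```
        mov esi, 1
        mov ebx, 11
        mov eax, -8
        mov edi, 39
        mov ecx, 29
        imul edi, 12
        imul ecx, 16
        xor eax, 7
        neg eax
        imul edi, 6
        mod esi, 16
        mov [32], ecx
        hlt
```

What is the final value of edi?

esi=1
ebx=11
eax=-8
edi=39
ecx=29
edi=39*12=468
ecx=29*16=464
eax=(-8)^7=-1
eax=-(-1)=1
edi=468*6=2808
esi=1%16=1
mov [32], ecx → M[32]=464
halt.

2808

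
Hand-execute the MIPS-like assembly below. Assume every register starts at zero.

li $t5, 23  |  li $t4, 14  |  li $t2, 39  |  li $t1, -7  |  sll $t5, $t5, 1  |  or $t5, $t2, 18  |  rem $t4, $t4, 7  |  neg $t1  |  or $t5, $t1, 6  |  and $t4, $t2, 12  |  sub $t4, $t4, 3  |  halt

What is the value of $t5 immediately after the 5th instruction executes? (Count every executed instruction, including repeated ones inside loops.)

after li $t5, 23: $t5=23
after li $t4, 14: $t4=14
after li $t2, 39: $t2=39
after li $t1, -7: $t1=-7
after sll $t5, $t5, 1: $t5=23<<1=46
After step 5: $t5 = 46.

46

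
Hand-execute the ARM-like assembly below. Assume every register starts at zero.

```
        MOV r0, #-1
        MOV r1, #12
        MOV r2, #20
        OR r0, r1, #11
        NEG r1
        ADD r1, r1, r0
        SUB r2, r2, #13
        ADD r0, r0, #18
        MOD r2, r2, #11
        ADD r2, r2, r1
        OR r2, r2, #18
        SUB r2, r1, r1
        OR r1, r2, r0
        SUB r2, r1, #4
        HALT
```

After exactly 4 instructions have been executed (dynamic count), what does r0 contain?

15

r0=-1
r1=12
r2=20
r0=12|11=15
After step 4: r0 = 15.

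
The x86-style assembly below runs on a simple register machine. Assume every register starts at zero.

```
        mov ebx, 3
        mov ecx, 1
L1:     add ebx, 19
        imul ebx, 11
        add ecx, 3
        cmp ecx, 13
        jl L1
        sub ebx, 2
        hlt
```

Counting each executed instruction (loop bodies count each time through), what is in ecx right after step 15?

10

after mov ebx, 3: ebx=3
after mov ecx, 1: ecx=1
after add ebx, 19: ebx=3+19=22
after imul ebx, 11: ebx=22*11=242
after add ecx, 3: ecx=1+3=4
cmp ecx, 13  (cmp 4,13)
jl L1: taken
after add ebx, 19: ebx=242+19=261
after imul ebx, 11: ebx=261*11=2871
after add ecx, 3: ecx=4+3=7
cmp ecx, 13  (cmp 7,13)
jl L1: taken
after add ebx, 19: ebx=2871+19=2890
after imul ebx, 11: ebx=2890*11=31790
after add ecx, 3: ecx=7+3=10
After step 15: ecx = 10.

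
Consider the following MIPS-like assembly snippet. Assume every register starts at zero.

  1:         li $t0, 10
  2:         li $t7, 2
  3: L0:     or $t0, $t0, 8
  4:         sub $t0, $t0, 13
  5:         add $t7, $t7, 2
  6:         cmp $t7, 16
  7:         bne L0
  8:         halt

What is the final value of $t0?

li $t0, 10 → $t0=10
li $t7, 2 → $t7=2
or $t0, $t0, 8 → $t0=10|8=10
sub $t0, $t0, 13 → $t0=10-13=-3
add $t7, $t7, 2 → $t7=2+2=4
cmp $t7, 16  (cmp 4,16)
bne L0: taken
or $t0, $t0, 8 → $t0=(-3)|8=-3
sub $t0, $t0, 13 → $t0=(-3)-13=-16
add $t7, $t7, 2 → $t7=4+2=6
cmp $t7, 16  (cmp 6,16)
bne L0: taken
or $t0, $t0, 8 → $t0=(-16)|8=-8
sub $t0, $t0, 13 → $t0=(-8)-13=-21
add $t7, $t7, 2 → $t7=6+2=8
cmp $t7, 16  (cmp 8,16)
bne L0: taken
or $t0, $t0, 8 → $t0=(-21)|8=-21
sub $t0, $t0, 13 → $t0=(-21)-13=-34
add $t7, $t7, 2 → $t7=8+2=10
cmp $t7, 16  (cmp 10,16)
bne L0: taken
or $t0, $t0, 8 → $t0=(-34)|8=-34
sub $t0, $t0, 13 → $t0=(-34)-13=-47
add $t7, $t7, 2 → $t7=10+2=12
cmp $t7, 16  (cmp 12,16)
bne L0: taken
or $t0, $t0, 8 → $t0=(-47)|8=-39
sub $t0, $t0, 13 → $t0=(-39)-13=-52
add $t7, $t7, 2 → $t7=12+2=14
cmp $t7, 16  (cmp 14,16)
bne L0: taken
or $t0, $t0, 8 → $t0=(-52)|8=-52
sub $t0, $t0, 13 → $t0=(-52)-13=-65
add $t7, $t7, 2 → $t7=14+2=16
cmp $t7, 16  (cmp 16,16)
bne L0: not taken
halt.

-65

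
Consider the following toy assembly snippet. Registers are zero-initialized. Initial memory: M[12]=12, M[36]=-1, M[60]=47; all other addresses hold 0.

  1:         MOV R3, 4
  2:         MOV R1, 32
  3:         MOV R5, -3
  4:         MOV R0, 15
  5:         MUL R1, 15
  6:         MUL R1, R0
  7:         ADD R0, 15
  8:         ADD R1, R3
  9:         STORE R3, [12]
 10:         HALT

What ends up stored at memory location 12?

4

R3=4
R1=32
R5=-3
R0=15
R1=32*15=480
R1=480*15=7200
R0=15+15=30
R1=7200+4=7204
STORE R3, [12] → M[12]=4
halt.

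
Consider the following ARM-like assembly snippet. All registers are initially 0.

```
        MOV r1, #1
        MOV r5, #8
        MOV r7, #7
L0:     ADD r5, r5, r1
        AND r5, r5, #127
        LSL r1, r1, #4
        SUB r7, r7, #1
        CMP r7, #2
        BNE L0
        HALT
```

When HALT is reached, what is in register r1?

after MOV r1, #1: r1=1
after MOV r5, #8: r5=8
after MOV r7, #7: r7=7
after ADD r5, r5, r1: r5=8+1=9
after AND r5, r5, #127: r5=9&127=9
after LSL r1, r1, #4: r1=1<<4=16
after SUB r7, r7, #1: r7=7-1=6
CMP r7, #2  (cmp 6,2)
BNE L0: taken
after ADD r5, r5, r1: r5=9+16=25
after AND r5, r5, #127: r5=25&127=25
after LSL r1, r1, #4: r1=16<<4=256
after SUB r7, r7, #1: r7=6-1=5
CMP r7, #2  (cmp 5,2)
BNE L0: taken
after ADD r5, r5, r1: r5=25+256=281
after AND r5, r5, #127: r5=281&127=25
after LSL r1, r1, #4: r1=256<<4=4096
after SUB r7, r7, #1: r7=5-1=4
CMP r7, #2  (cmp 4,2)
BNE L0: taken
after ADD r5, r5, r1: r5=25+4096=4121
after AND r5, r5, #127: r5=4121&127=25
after LSL r1, r1, #4: r1=4096<<4=65536
after SUB r7, r7, #1: r7=4-1=3
CMP r7, #2  (cmp 3,2)
BNE L0: taken
after ADD r5, r5, r1: r5=25+65536=65561
after AND r5, r5, #127: r5=65561&127=25
after LSL r1, r1, #4: r1=65536<<4=1048576
after SUB r7, r7, #1: r7=3-1=2
CMP r7, #2  (cmp 2,2)
BNE L0: not taken
halt.

1048576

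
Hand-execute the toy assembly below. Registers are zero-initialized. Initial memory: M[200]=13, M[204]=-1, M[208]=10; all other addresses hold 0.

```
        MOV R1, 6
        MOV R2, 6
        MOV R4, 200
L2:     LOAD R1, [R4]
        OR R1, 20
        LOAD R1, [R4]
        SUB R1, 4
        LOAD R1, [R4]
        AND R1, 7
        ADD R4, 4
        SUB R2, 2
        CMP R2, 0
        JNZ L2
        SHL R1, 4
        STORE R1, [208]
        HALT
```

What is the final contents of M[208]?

32

after MOV R1, 6: R1=6
after MOV R2, 6: R2=6
after MOV R4, 200: R4=200
after LOAD R1, [R4]: R1=M[200]=13
after OR R1, 20: R1=13|20=29
after LOAD R1, [R4]: R1=M[200]=13
after SUB R1, 4: R1=13-4=9
after LOAD R1, [R4]: R1=M[200]=13
after AND R1, 7: R1=13&7=5
after ADD R4, 4: R4=200+4=204
after SUB R2, 2: R2=6-2=4
CMP R2, 0  (cmp 4,0)
JNZ L2: taken
after LOAD R1, [R4]: R1=M[204]=-1
after OR R1, 20: R1=(-1)|20=-1
after LOAD R1, [R4]: R1=M[204]=-1
after SUB R1, 4: R1=(-1)-4=-5
after LOAD R1, [R4]: R1=M[204]=-1
after AND R1, 7: R1=(-1)&7=7
after ADD R4, 4: R4=204+4=208
after SUB R2, 2: R2=4-2=2
CMP R2, 0  (cmp 2,0)
JNZ L2: taken
after LOAD R1, [R4]: R1=M[208]=10
after OR R1, 20: R1=10|20=30
after LOAD R1, [R4]: R1=M[208]=10
after SUB R1, 4: R1=10-4=6
after LOAD R1, [R4]: R1=M[208]=10
after AND R1, 7: R1=10&7=2
after ADD R4, 4: R4=208+4=212
after SUB R2, 2: R2=2-2=0
CMP R2, 0  (cmp 0,0)
JNZ L2: not taken
after SHL R1, 4: R1=2<<4=32
STORE R1, [208] → M[208]=32
halt.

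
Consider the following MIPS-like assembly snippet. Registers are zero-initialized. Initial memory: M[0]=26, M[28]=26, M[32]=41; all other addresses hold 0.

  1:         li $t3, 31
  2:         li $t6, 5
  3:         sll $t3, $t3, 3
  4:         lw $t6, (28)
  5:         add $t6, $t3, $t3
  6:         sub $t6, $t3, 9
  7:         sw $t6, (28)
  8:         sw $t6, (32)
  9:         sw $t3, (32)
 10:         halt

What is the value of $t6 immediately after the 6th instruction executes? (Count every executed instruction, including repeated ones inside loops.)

after li $t3, 31: $t3=31
after li $t6, 5: $t6=5
after sll $t3, $t3, 3: $t3=31<<3=248
after lw $t6, (28): $t6=M[28]=26
after add $t6, $t3, $t3: $t6=248+248=496
after sub $t6, $t3, 9: $t6=248-9=239
After step 6: $t6 = 239.

239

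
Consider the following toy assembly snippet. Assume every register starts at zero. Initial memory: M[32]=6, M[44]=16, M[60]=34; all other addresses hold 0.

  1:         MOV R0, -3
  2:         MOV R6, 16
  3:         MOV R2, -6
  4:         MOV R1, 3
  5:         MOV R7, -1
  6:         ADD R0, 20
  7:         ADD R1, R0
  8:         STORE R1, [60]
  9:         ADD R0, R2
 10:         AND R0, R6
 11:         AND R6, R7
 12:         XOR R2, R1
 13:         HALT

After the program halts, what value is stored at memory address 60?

20

MOV R0, -3 → R0=-3
MOV R6, 16 → R6=16
MOV R2, -6 → R2=-6
MOV R1, 3 → R1=3
MOV R7, -1 → R7=-1
ADD R0, 20 → R0=(-3)+20=17
ADD R1, R0 → R1=3+17=20
STORE R1, [60] → M[60]=20
ADD R0, R2 → R0=17+(-6)=11
AND R0, R6 → R0=11&16=0
AND R6, R7 → R6=16&(-1)=16
XOR R2, R1 → R2=(-6)^20=-18
halt.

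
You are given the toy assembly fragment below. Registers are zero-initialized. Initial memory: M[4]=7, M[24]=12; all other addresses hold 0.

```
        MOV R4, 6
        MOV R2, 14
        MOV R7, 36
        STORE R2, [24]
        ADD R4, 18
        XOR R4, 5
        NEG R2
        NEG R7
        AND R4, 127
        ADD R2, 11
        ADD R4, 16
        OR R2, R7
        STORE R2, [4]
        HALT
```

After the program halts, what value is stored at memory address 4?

-3

MOV R4, 6 → R4=6
MOV R2, 14 → R2=14
MOV R7, 36 → R7=36
STORE R2, [24] → M[24]=14
ADD R4, 18 → R4=6+18=24
XOR R4, 5 → R4=24^5=29
NEG R2 → R2=-(14)=-14
NEG R7 → R7=-(36)=-36
AND R4, 127 → R4=29&127=29
ADD R2, 11 → R2=(-14)+11=-3
ADD R4, 16 → R4=29+16=45
OR R2, R7 → R2=(-3)|(-36)=-3
STORE R2, [4] → M[4]=-3
halt.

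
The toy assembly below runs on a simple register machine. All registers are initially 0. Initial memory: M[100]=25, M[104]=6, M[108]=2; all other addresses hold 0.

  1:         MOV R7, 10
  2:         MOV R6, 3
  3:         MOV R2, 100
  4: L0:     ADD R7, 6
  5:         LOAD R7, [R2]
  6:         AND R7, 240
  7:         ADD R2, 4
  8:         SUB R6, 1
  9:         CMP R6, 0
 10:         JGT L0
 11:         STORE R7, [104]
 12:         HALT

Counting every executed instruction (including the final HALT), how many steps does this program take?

26

MOV R7, 10 → R7=10
MOV R6, 3 → R6=3
MOV R2, 100 → R2=100
ADD R7, 6 → R7=10+6=16
LOAD R7, [R2] → R7=M[100]=25
AND R7, 240 → R7=25&240=16
ADD R2, 4 → R2=100+4=104
SUB R6, 1 → R6=3-1=2
CMP R6, 0  (cmp 2,0)
JGT L0: taken
ADD R7, 6 → R7=16+6=22
LOAD R7, [R2] → R7=M[104]=6
AND R7, 240 → R7=6&240=0
ADD R2, 4 → R2=104+4=108
SUB R6, 1 → R6=2-1=1
CMP R6, 0  (cmp 1,0)
JGT L0: taken
ADD R7, 6 → R7=0+6=6
LOAD R7, [R2] → R7=M[108]=2
AND R7, 240 → R7=2&240=0
ADD R2, 4 → R2=108+4=112
SUB R6, 1 → R6=1-1=0
CMP R6, 0  (cmp 0,0)
JGT L0: not taken
STORE R7, [104] → M[104]=0
halt.
Total executed instructions: 26.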